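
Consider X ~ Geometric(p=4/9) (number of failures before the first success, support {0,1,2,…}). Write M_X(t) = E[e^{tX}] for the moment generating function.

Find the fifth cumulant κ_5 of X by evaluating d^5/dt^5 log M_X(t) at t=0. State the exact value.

κ_5 = K′′′′′(0) = 43785/128

M_X(t) = 4/(9*(1 - 5*e^(t)/9))
K_X(t) = log M_X(t) = -log(1 - 5*e^(t)/9) - 2*log(3) + 2*log(2)
K′(t) = -5*e^(t)/(5*e^(t) - 9)
K′′(t) = 45*e^(t)/(25*e^(2*t) - 90*e^(t) + 81)
K′′′(t) = (-225*e^(2*t) - 405*e^(t))/(125*e^(3*t) - 675*e^(2*t) + 1215*e^(t) - 729)
K′′′′(t) = (1125*e^(3*t) + 8100*e^(2*t) + 3645*e^(t))/(625*e^(4*t) - 4500*e^(3*t) + 12150*e^(2*t) - 14580*e^(t) + 6561)
K′′′′′(t) = (-5625*e^(4*t) - 111375*e^(3*t) - 200475*e^(2*t) - 32805*e^(t))/(3125*e^(5*t) - 28125*e^(4*t) + 101250*e^(3*t) - 182250*e^(2*t) + 164025*e^(t) - 59049)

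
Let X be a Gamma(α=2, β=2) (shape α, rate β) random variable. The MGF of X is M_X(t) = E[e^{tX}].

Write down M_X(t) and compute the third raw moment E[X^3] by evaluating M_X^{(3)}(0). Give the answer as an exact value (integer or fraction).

E[X^3] = d^3M/dt^3 |_{t=0} = 3

M_X(t) = 4/(2 - t)^2
dM/dt = -8/(t^3 - 6*t^2 + 12*t - 8)
d^2M/dt^2 = 24/(t^4 - 8*t^3 + 24*t^2 - 32*t + 16)
d^3M/dt^3 = -96/(t^5 - 10*t^4 + 40*t^3 - 80*t^2 + 80*t - 32)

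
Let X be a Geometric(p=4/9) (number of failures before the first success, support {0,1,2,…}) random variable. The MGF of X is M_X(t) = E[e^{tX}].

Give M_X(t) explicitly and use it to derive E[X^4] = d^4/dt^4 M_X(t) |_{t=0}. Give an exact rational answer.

M_X(t) = 4/(9*(1 - 5*e^(t)/9))
M^(4)(t) = (-2500*e^(4*t) - 49500*e^(3*t) - 89100*e^(2*t) - 14580*e^(t))/(3125*e^(5*t) - 28125*e^(4*t) + 101250*e^(3*t) - 182250*e^(2*t) + 164025*e^(t) - 59049)

E[X^4] = M^(4)(0) = 4865/32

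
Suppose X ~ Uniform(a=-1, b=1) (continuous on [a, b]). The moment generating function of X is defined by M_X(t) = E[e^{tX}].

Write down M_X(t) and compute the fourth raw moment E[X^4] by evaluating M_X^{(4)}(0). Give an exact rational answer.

E[X^4] = M′′′′(0) = 1/5

M_X(t) = (e^(t) - e^(-t))/(2*t)
M′(t) = (t*e^(2*t) + t - e^(2*t) + 1)*e^(-t)/(2*t^2)
M′′(t) = (t^2*e^(2*t) - t^2 - 2*t*e^(2*t) - 2*t + 2*e^(2*t) - 2)*e^(-t)/(2*t^3)
M′′′(t) = (t^3*e^(2*t) + t^3 - 3*t^2*e^(2*t) + 3*t^2 + 6*t*e^(2*t) + 6*t - 6*e^(2*t) + 6)*e^(-t)/(2*t^4)
M′′′′(t) = (t^4*e^(2*t) - t^4 - 4*t^3*e^(2*t) - 4*t^3 + 12*t^2*e^(2*t) - 12*t^2 - 24*t*e^(2*t) - 24*t + 24*e^(2*t) - 24)*e^(-t)/(2*t^5)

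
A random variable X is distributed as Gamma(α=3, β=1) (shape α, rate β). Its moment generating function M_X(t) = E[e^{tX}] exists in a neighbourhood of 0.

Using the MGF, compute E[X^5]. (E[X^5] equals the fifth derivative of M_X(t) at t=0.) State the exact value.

M_X(t) = (1 - t)^(-3)
M′(t) = 3/(t^4 - 4*t^3 + 6*t^2 - 4*t + 1)
M′′(t) = -12/(t^5 - 5*t^4 + 10*t^3 - 10*t^2 + 5*t - 1)
M′′′(t) = 60/(t^6 - 6*t^5 + 15*t^4 - 20*t^3 + 15*t^2 - 6*t + 1)
M′′′′(t) = -360/(t^7 - 7*t^6 + 21*t^5 - 35*t^4 + 35*t^3 - 21*t^2 + 7*t - 1)
M′′′′′(t) = 2520/(t^8 - 8*t^7 + 28*t^6 - 56*t^5 + 70*t^4 - 56*t^3 + 28*t^2 - 8*t + 1)

E[X^5] = M′′′′′(0) = 2520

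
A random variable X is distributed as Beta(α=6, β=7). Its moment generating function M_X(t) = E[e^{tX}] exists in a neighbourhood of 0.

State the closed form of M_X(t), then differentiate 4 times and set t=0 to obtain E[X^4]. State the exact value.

M_X(t) = ₁F₁(6; 13; t)
M′(t) = 6*₁F₁(7; 14; t)/13
M′′(t) = 3*₁F₁(8; 15; t)/13
M′′′(t) = 8*₁F₁(9; 16; t)/65
M′′′′(t) = 9*₁F₁(10; 17; t)/130

E[X^4] = M′′′′(0) = 9/130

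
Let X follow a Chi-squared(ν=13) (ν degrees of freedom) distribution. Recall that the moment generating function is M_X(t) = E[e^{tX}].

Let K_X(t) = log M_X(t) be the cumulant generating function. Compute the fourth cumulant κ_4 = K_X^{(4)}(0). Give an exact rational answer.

M_X(t) = (1 - 2*t)^(-13/2)
K_X(t) = log M_X(t) = -13*log(1 - 2*t)/2
dK/dt = -13/(2*t - 1)
d^2K/dt^2 = 26/(4*t^2 - 4*t + 1)
d^3K/dt^3 = -104/(8*t^3 - 12*t^2 + 6*t - 1)
d^4K/dt^4 = 624/(16*t^4 - 32*t^3 + 24*t^2 - 8*t + 1)

κ_4 = d^4K/dt^4 |_{t=0} = 624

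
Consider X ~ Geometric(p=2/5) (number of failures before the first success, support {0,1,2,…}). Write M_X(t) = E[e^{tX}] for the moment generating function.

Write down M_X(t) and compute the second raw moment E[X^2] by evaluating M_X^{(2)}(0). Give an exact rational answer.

M_X(t) = 2/(5*(1 - 3*e^(t)/5))
M′(t) = 6*e^(t)/(9*e^(2*t) - 30*e^(t) + 25)
M′′(t) = (-18*e^(2*t) - 30*e^(t))/(27*e^(3*t) - 135*e^(2*t) + 225*e^(t) - 125)

E[X^2] = M′′(0) = 6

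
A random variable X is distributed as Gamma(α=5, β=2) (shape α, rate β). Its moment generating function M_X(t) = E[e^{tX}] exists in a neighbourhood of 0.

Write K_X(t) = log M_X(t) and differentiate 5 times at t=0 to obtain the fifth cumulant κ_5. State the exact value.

M_X(t) = 32/(2 - t)^5
K_X(t) = log M_X(t) = -5*log(2 - t) + 5*log(2)
D^5[K](t) = -120/(t^5 - 10*t^4 + 40*t^3 - 80*t^2 + 80*t - 32)

κ_5 = D^5[K](0) = 15/4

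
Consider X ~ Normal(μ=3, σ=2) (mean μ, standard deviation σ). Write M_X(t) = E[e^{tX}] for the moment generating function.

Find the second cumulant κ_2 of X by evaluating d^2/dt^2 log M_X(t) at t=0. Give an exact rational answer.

κ_2 = D^2[K](0) = 4

M_X(t) = e^(2*t^2 + 3*t)
K_X(t) = log M_X(t) = 2*t^2 + 3*t
D^2[K](t) = 4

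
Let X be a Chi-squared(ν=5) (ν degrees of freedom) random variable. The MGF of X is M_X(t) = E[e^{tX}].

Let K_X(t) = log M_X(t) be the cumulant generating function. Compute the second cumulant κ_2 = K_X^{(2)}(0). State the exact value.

M_X(t) = (1 - 2*t)^(-5/2)
K_X(t) = log M_X(t) = -5*log(1 - 2*t)/2
dK/dt = -5/(2*t - 1)
d^2K/dt^2 = 10/(4*t^2 - 4*t + 1)

κ_2 = d^2K/dt^2 |_{t=0} = 10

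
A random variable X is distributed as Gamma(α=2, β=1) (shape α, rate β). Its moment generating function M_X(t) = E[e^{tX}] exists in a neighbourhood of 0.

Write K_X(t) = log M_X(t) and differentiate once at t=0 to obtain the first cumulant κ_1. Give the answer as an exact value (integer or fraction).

M_X(t) = (1 - t)^(-2)
K_X(t) = log M_X(t) = -2*log(1 - t)
dK/dt = -2/(t - 1)

κ_1 = dK/dt |_{t=0} = 2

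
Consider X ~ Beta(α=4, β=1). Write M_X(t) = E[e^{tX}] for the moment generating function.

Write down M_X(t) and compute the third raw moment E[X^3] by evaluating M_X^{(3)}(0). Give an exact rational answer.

M_X(t) = ₁F₁(4; 5; t)
M^(3)(t) = 4*₁F₁(7; 8; t)/7

E[X^3] = M^(3)(0) = 4/7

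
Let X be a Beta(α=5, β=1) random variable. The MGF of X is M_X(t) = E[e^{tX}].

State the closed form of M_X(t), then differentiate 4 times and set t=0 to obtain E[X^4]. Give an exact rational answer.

M_X(t) = ₁F₁(5; 6; t)
M^(4)(t) = 5*₁F₁(9; 10; t)/9

E[X^4] = M^(4)(0) = 5/9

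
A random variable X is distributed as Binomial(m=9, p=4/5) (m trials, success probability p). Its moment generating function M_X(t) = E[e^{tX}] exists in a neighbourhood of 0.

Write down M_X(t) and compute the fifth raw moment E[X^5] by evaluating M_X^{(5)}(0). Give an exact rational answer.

M_X(t) = (4*e^(t)/5 + 1/5)^9

E[X^5] = d^5M/dt^5 |_{t=0} = 15306516/625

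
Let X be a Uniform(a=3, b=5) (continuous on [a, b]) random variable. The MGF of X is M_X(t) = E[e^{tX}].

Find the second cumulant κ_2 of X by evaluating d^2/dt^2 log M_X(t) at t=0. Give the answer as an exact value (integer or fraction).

M_X(t) = (e^(5*t) - e^(3*t))/(2*t)
K_X(t) = log M_X(t) = -log(t) + log(e^(5*t) - e^(3*t)) - log(2)
dK/dt = (5*t*e^(2*t) - 3*t - e^(2*t) + 1)/(t*e^(2*t) - t)
d^2K/dt^2 = (-4*t^2*e^(2*t) + e^(4*t) - 2*e^(2*t) + 1)/(t^2*e^(4*t) - 2*t^2*e^(2*t) + t^2)

κ_2 = d^2K/dt^2 |_{t=0} = 1/3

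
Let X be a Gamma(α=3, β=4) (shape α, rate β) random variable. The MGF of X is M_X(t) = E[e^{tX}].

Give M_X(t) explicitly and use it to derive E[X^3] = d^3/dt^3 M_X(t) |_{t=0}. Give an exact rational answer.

M_X(t) = 64/(4 - t)^3
dM/dt = 192/(t^4 - 16*t^3 + 96*t^2 - 256*t + 256)
d^2M/dt^2 = -768/(t^5 - 20*t^4 + 160*t^3 - 640*t^2 + 1280*t - 1024)
d^3M/dt^3 = 3840/(t^6 - 24*t^5 + 240*t^4 - 1280*t^3 + 3840*t^2 - 6144*t + 4096)

E[X^3] = d^3M/dt^3 |_{t=0} = 15/16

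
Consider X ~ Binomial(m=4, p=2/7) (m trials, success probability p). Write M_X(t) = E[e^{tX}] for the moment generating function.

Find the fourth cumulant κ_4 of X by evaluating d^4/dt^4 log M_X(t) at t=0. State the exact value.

κ_4 = D^4[K](0) = -440/2401

M_X(t) = (2*e^(t)/7 + 5/7)^4
K_X(t) = log M_X(t) = 4*log(2*e^(t)/7 + 5/7)
D^4[K](t) = (160*e^(3*t) - 1600*e^(2*t) + 1000*e^(t))/(16*e^(4*t) + 160*e^(3*t) + 600*e^(2*t) + 1000*e^(t) + 625)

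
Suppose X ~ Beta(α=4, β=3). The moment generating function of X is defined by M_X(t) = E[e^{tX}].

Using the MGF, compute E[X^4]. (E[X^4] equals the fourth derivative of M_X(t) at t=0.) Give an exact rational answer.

E[X^4] = M^(4)(0) = 1/6

M_X(t) = ₁F₁(4; 7; t)
M^(4)(t) = ₁F₁(8; 11; t)/6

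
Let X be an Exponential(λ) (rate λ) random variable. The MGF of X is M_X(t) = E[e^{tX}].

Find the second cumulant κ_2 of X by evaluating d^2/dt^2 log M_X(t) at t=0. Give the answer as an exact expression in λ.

M_X(t) = λ/(λ - t)
K_X(t) = log M_X(t) = log(λ) - log(λ - t)
K′(t) = -1/(-λ + t)
K′′(t) = 1/(λ^2 - 2*λ*t + t^2)

κ_2 = K′′(0) = λ^(-2)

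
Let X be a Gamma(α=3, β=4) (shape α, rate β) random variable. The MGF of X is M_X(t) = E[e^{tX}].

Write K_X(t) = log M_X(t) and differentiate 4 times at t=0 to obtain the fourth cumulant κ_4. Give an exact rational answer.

M_X(t) = 64/(4 - t)^3
K_X(t) = log M_X(t) = -3*log(4 - t) + 6*log(2)
D^4[K](t) = 18/(t^4 - 16*t^3 + 96*t^2 - 256*t + 256)

κ_4 = D^4[K](0) = 9/128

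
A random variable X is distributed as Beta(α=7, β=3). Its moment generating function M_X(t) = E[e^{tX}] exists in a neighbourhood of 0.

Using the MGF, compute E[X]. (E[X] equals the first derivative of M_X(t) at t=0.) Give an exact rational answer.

M_X(t) = ₁F₁(7; 10; t)
M′(t) = 7*₁F₁(8; 11; t)/10

E[X] = M′(0) = 7/10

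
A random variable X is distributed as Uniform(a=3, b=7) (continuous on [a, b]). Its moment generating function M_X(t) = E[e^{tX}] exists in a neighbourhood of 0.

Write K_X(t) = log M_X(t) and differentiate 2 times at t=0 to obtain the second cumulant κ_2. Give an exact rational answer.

M_X(t) = (e^(7*t) - e^(3*t))/(4*t)
K_X(t) = log M_X(t) = -log(t) + log(e^(7*t) - e^(3*t)) - 2*log(2)
K′(t) = (7*t*e^(4*t) - 3*t - e^(4*t) + 1)/(t*e^(4*t) - t)
K′′(t) = (-16*t^2*e^(4*t) + e^(8*t) - 2*e^(4*t) + 1)/(t^2*e^(8*t) - 2*t^2*e^(4*t) + t^2)

κ_2 = K′′(0) = 4/3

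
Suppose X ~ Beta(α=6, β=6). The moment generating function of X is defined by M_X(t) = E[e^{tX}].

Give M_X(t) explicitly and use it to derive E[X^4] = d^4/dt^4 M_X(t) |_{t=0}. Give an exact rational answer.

M_X(t) = ₁F₁(6; 12; t)
M^(4)(t) = 6*₁F₁(10; 16; t)/65

E[X^4] = M^(4)(0) = 6/65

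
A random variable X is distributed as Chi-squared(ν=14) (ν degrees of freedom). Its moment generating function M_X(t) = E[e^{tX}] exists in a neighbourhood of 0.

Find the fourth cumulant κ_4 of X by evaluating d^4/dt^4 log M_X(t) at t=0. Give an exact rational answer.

κ_4 = D^4[K](0) = 672

M_X(t) = (1 - 2*t)^(-7)
K_X(t) = log M_X(t) = -7*log(1 - 2*t)
D^4[K](t) = 672/(16*t^4 - 32*t^3 + 24*t^2 - 8*t + 1)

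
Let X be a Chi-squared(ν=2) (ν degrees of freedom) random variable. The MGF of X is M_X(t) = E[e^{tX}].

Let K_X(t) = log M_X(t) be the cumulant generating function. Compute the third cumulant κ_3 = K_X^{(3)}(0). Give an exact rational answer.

κ_3 = K′′′(0) = 16

M_X(t) = 1/(1 - 2*t)
K_X(t) = log M_X(t) = -log(1 - 2*t)
K′(t) = -2/(2*t - 1)
K′′(t) = 4/(4*t^2 - 4*t + 1)
K′′′(t) = -16/(8*t^3 - 12*t^2 + 6*t - 1)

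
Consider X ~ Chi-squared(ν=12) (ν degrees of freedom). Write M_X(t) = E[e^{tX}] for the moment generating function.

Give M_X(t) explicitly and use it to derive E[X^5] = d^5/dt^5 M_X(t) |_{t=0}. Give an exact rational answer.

E[X^5] = M^(5)(0) = 967680

M_X(t) = (1 - 2*t)^(-6)
M^(5)(t) = -967680/(2048*t^11 - 11264*t^10 + 28160*t^9 - 42240*t^8 + 42240*t^7 - 29568*t^6 + 14784*t^5 - 5280*t^4 + 1320*t^3 - 220*t^2 + 22*t - 1)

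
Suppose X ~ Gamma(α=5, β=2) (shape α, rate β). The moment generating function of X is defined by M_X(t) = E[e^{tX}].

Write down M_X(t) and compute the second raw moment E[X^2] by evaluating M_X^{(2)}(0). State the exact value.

M_X(t) = 32/(2 - t)^5
M^(2)(t) = -960/(t^7 - 14*t^6 + 84*t^5 - 280*t^4 + 560*t^3 - 672*t^2 + 448*t - 128)

E[X^2] = M^(2)(0) = 15/2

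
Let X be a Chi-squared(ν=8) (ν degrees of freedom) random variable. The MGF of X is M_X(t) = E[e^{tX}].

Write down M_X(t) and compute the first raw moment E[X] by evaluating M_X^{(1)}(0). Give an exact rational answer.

M_X(t) = (1 - 2*t)^(-4)
M^(1)(t) = -8/(32*t^5 - 80*t^4 + 80*t^3 - 40*t^2 + 10*t - 1)

E[X] = M^(1)(0) = 8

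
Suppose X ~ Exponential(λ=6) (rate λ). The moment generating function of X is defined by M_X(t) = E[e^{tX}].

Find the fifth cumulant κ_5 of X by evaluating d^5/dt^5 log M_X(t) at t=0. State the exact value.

M_X(t) = 6/(6 - t)
K_X(t) = log M_X(t) = -log(6 - t) + log(6)
K^(5)(t) = -24/(t^5 - 30*t^4 + 360*t^3 - 2160*t^2 + 6480*t - 7776)

κ_5 = K^(5)(0) = 1/324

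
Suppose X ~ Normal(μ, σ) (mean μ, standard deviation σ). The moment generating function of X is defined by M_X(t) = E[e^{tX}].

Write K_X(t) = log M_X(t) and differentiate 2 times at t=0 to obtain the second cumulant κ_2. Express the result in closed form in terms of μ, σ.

κ_2 = d^2K/dt^2 |_{t=0} = σ^2

M_X(t) = e^(μ*t + σ^2*t^2/2)
K_X(t) = log M_X(t) = μ*t + σ^2*t^2/2
dK/dt = μ + σ^2*t
d^2K/dt^2 = σ^2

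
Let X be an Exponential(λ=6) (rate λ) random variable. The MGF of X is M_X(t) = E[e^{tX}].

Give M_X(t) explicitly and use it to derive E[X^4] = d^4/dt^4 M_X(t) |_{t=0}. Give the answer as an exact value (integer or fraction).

M_X(t) = 6/(6 - t)
dM/dt = 6/(t^2 - 12*t + 36)
d^2M/dt^2 = -12/(t^3 - 18*t^2 + 108*t - 216)
d^3M/dt^3 = 36/(t^4 - 24*t^3 + 216*t^2 - 864*t + 1296)
d^4M/dt^4 = -144/(t^5 - 30*t^4 + 360*t^3 - 2160*t^2 + 6480*t - 7776)

E[X^4] = d^4M/dt^4 |_{t=0} = 1/54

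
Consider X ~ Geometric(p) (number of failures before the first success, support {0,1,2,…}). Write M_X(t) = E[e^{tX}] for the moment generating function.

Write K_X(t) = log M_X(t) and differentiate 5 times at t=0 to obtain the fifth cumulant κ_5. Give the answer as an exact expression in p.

κ_5 = K′′′′′(0) = (p^4 - 15*p^3 + 50*p^2 - 60*p + 24)/p^5

M_X(t) = p/(-(1 - p)*e^(t) + 1)
K_X(t) = log M_X(t) = log(p) - log(-(1 - p)*e^(t) + 1)
K′(t) = (-p*e^(t) + e^(t))/(p*e^(t) - e^(t) + 1)
K′′(t) = (-p*e^(t) + e^(t))/(p^2*e^(2*t) - 2*p*e^(2*t) + 2*p*e^(t) + e^(2*t) - 2*e^(t) + 1)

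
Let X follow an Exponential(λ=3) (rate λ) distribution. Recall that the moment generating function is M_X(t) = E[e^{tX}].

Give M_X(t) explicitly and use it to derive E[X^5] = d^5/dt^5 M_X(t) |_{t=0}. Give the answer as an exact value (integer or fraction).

E[X^5] = d^5M/dt^5 |_{t=0} = 40/81

M_X(t) = 3/(3 - t)
dM/dt = 3/(t^2 - 6*t + 9)
d^2M/dt^2 = -6/(t^3 - 9*t^2 + 27*t - 27)
d^3M/dt^3 = 18/(t^4 - 12*t^3 + 54*t^2 - 108*t + 81)
d^4M/dt^4 = -72/(t^5 - 15*t^4 + 90*t^3 - 270*t^2 + 405*t - 243)
d^5M/dt^5 = 360/(t^6 - 18*t^5 + 135*t^4 - 540*t^3 + 1215*t^2 - 1458*t + 729)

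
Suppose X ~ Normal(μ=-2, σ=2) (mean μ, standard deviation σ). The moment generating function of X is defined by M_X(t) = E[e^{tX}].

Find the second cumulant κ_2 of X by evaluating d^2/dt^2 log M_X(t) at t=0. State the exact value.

M_X(t) = e^(2*t^2 - 2*t)
K_X(t) = log M_X(t) = 2*t^2 - 2*t
dK/dt = 4*t - 2
d^2K/dt^2 = 4

κ_2 = d^2K/dt^2 |_{t=0} = 4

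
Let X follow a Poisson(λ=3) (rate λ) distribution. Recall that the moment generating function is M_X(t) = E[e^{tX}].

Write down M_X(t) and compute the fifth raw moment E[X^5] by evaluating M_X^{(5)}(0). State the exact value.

M_X(t) = e^(3*e^(t) - 3)
D^5[M](t) = (243*e^(5*t)*e^(3*e^(t)) + 810*e^(4*t)*e^(3*e^(t)) + 675*e^(3*t)*e^(3*e^(t)) + 135*e^(2*t)*e^(3*e^(t)) + 3*e^(t)*e^(3*e^(t)))*e^(-3)

E[X^5] = D^5[M](0) = 1866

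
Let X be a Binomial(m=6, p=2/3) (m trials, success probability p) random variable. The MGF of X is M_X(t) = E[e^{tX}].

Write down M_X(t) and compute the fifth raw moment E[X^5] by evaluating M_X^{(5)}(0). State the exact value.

E[X^5] = d^5M/dt^5 |_{t=0} = 51268/27

M_X(t) = (2*e^(t)/3 + 1/3)^6
dM/dt = 128*e^(6*t)/243 + 320*e^(5*t)/243 + 320*e^(4*t)/243 + 160*e^(3*t)/243 + 40*e^(2*t)/243 + 4*e^(t)/243
d^2M/dt^2 = 256*e^(6*t)/81 + 1600*e^(5*t)/243 + 1280*e^(4*t)/243 + 160*e^(3*t)/81 + 80*e^(2*t)/243 + 4*e^(t)/243
d^3M/dt^3 = 512*e^(6*t)/27 + 8000*e^(5*t)/243 + 5120*e^(4*t)/243 + 160*e^(3*t)/27 + 160*e^(2*t)/243 + 4*e^(t)/243
d^4M/dt^4 = 1024*e^(6*t)/9 + 40000*e^(5*t)/243 + 20480*e^(4*t)/243 + 160*e^(3*t)/9 + 320*e^(2*t)/243 + 4*e^(t)/243
d^5M/dt^5 = 2048*e^(6*t)/3 + 200000*e^(5*t)/243 + 81920*e^(4*t)/243 + 160*e^(3*t)/3 + 640*e^(2*t)/243 + 4*e^(t)/243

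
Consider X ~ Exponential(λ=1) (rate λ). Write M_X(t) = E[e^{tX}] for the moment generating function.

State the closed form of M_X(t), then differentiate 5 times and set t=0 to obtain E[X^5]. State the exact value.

E[X^5] = M^(5)(0) = 120

M_X(t) = 1/(1 - t)
M^(5)(t) = 120/(t^6 - 6*t^5 + 15*t^4 - 20*t^3 + 15*t^2 - 6*t + 1)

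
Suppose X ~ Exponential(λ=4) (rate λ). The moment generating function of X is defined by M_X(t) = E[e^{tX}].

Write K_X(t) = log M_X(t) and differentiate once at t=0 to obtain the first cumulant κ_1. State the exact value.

κ_1 = K^(1)(0) = 1/4

M_X(t) = 4/(4 - t)
K_X(t) = log M_X(t) = -log(4 - t) + 2*log(2)
K^(1)(t) = -1/(t - 4)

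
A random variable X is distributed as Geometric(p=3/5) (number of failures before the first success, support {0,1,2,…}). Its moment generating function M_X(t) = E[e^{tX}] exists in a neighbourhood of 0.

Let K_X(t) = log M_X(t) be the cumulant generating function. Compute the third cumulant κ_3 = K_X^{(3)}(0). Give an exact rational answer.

M_X(t) = 3/(5*(1 - 2*e^(t)/5))
K_X(t) = log M_X(t) = -log(1 - 2*e^(t)/5) - log(5) + log(3)
K′(t) = -2*e^(t)/(2*e^(t) - 5)
K′′(t) = 10*e^(t)/(4*e^(2*t) - 20*e^(t) + 25)
K′′′(t) = (-20*e^(2*t) - 50*e^(t))/(8*e^(3*t) - 60*e^(2*t) + 150*e^(t) - 125)

κ_3 = K′′′(0) = 70/27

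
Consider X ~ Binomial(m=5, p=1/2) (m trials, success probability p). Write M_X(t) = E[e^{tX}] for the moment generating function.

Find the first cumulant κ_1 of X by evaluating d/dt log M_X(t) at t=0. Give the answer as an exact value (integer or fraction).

κ_1 = K′(0) = 5/2

M_X(t) = (e^(t)/2 + 1/2)^5
K_X(t) = log M_X(t) = 5*log(e^(t)/2 + 1/2)
K′(t) = 5*e^(t)/(e^(t) + 1)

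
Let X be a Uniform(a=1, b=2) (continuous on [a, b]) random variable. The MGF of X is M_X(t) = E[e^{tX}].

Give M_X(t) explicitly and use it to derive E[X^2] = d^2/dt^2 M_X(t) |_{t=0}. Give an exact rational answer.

E[X^2] = d^2M/dt^2 |_{t=0} = 7/3

M_X(t) = (e^(2*t) - e^(t))/t
dM/dt = (2*t*e^(2*t) - t*e^(t) - e^(2*t) + e^(t))/t^2
d^2M/dt^2 = (4*t^2*e^(2*t) - t^2*e^(t) - 4*t*e^(2*t) + 2*t*e^(t) + 2*e^(2*t) - 2*e^(t))/t^3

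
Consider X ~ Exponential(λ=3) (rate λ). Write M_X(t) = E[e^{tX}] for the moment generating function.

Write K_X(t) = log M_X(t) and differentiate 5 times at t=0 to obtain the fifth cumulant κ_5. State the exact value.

κ_5 = D^5[K](0) = 8/81

M_X(t) = 3/(3 - t)
K_X(t) = log M_X(t) = -log(3 - t) + log(3)
D^5[K](t) = -24/(t^5 - 15*t^4 + 90*t^3 - 270*t^2 + 405*t - 243)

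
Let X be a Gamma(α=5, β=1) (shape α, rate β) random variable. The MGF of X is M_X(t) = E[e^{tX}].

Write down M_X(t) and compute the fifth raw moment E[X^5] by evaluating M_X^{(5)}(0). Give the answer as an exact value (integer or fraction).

M_X(t) = (1 - t)^(-5)
D^5[M](t) = 15120/(t^10 - 10*t^9 + 45*t^8 - 120*t^7 + 210*t^6 - 252*t^5 + 210*t^4 - 120*t^3 + 45*t^2 - 10*t + 1)

E[X^5] = D^5[M](0) = 15120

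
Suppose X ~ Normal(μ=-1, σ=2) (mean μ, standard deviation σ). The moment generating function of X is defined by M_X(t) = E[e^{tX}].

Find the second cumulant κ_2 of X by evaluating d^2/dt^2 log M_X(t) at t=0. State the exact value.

κ_2 = K′′(0) = 4

M_X(t) = e^(2*t^2 - t)
K_X(t) = log M_X(t) = 2*t^2 - t
K′(t) = 4*t - 1
K′′(t) = 4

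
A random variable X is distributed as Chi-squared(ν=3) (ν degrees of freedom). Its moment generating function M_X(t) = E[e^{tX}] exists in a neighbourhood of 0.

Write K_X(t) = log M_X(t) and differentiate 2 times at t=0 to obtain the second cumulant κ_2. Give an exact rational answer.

M_X(t) = (1 - 2*t)^(-3/2)
K_X(t) = log M_X(t) = -3*log(1 - 2*t)/2
D^2[K](t) = 6/(4*t^2 - 4*t + 1)

κ_2 = D^2[K](0) = 6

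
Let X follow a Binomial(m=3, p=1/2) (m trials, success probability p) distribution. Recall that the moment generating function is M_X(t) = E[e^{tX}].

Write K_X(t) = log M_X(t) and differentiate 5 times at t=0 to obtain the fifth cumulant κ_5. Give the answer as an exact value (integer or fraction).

κ_5 = D^5[K](0) = 0

M_X(t) = (e^(t)/2 + 1/2)^3
K_X(t) = log M_X(t) = 3*log(e^(t)/2 + 1/2)
D^5[K](t) = (-3*e^(4*t) + 33*e^(3*t) - 33*e^(2*t) + 3*e^(t))/(e^(5*t) + 5*e^(4*t) + 10*e^(3*t) + 10*e^(2*t) + 5*e^(t) + 1)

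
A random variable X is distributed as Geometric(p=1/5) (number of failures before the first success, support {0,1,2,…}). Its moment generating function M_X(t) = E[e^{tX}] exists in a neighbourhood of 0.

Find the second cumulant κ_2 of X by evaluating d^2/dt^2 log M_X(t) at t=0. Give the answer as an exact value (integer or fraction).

κ_2 = K′′(0) = 20

M_X(t) = 1/(5*(1 - 4*e^(t)/5))
K_X(t) = log M_X(t) = -log(1 - 4*e^(t)/5) - log(5)
K′(t) = -4*e^(t)/(4*e^(t) - 5)
K′′(t) = 20*e^(t)/(16*e^(2*t) - 40*e^(t) + 25)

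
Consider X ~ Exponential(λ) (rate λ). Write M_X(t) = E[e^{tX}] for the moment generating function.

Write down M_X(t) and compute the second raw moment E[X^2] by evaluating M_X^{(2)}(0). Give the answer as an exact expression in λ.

E[X^2] = M′′(0) = 2/λ^2

M_X(t) = λ/(λ - t)
M′(t) = λ/(λ^2 - 2*λ*t + t^2)
M′′(t) = -2*λ/(-λ^3 + 3*λ^2*t - 3*λ*t^2 + t^3)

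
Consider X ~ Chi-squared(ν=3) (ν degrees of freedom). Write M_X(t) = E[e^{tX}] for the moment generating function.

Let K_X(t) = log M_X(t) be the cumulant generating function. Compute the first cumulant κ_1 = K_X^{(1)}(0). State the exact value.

M_X(t) = (1 - 2*t)^(-3/2)
K_X(t) = log M_X(t) = -3*log(1 - 2*t)/2
K^(1)(t) = -3/(2*t - 1)

κ_1 = K^(1)(0) = 3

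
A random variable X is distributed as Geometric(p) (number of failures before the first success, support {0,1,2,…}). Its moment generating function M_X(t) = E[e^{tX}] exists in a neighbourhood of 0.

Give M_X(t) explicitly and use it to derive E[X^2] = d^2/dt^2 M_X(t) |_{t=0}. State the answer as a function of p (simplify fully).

E[X^2] = M^(2)(0) = 1 - 3/p + 2/p^2

M_X(t) = p/(-(1 - p)*e^(t) + 1)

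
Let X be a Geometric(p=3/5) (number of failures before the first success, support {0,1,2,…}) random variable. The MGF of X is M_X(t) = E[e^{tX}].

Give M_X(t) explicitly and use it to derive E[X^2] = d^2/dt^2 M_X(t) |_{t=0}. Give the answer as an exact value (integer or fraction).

M_X(t) = 3/(5*(1 - 2*e^(t)/5))
dM/dt = 6*e^(t)/(4*e^(2*t) - 20*e^(t) + 25)
d^2M/dt^2 = (-12*e^(2*t) - 30*e^(t))/(8*e^(3*t) - 60*e^(2*t) + 150*e^(t) - 125)

E[X^2] = d^2M/dt^2 |_{t=0} = 14/9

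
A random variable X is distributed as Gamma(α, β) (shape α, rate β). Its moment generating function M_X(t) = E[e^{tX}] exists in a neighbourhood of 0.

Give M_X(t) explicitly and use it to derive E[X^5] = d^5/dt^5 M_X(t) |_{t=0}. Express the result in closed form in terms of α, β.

M_X(t) = (β/(β - t))^α
dM/dt = -α*β^α*(1/(β - t))^α/(-β + t)
d^2M/dt^2 = (α^2*β^α*(1/(β - t))^α + α*β^α*(1/(β - t))^α)/(β^2 - 2*β*t + t^2)
d^3M/dt^3 = (-α^3*β^α*(1/(β - t))^α - 3*α^2*β^α*(1/(β - t))^α - 2*α*β^α*(1/(β - t))^α)/(-β^3 + 3*β^2*t - 3*β*t^2 + t^3)
d^4M/dt^4 = (α^4*β^α*(1/(β - t))^α + 6*α^3*β^α*(1/(β - t))^α + 11*α^2*β^α*(1/(β - t))^α + 6*α*β^α*(1/(β - t))^α)/(β^4 - 4*β^3*t + 6*β^2*t^2 - 4*β*t^3 + t^4)

E[X^5] = d^5M/dt^5 |_{t=0} = α*(α^4 + 10*α^3 + 35*α^2 + 50*α + 24)/β^5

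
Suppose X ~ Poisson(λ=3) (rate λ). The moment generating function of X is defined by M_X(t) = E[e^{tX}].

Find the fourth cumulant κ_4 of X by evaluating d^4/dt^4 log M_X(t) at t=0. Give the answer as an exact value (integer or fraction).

κ_4 = d^4K/dt^4 |_{t=0} = 3

M_X(t) = e^(3*e^(t) - 3)
K_X(t) = log M_X(t) = 3*e^(t) - 3
dK/dt = 3*e^(t)
d^2K/dt^2 = 3*e^(t)
d^3K/dt^3 = 3*e^(t)
d^4K/dt^4 = 3*e^(t)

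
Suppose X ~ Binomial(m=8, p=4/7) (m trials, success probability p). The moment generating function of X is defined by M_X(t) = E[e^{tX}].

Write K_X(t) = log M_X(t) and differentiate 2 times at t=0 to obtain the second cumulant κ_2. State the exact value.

M_X(t) = (4*e^(t)/7 + 3/7)^8
K_X(t) = log M_X(t) = 8*log(4*e^(t)/7 + 3/7)
K′(t) = 32*e^(t)/(4*e^(t) + 3)
K′′(t) = 96*e^(t)/(16*e^(2*t) + 24*e^(t) + 9)

κ_2 = K′′(0) = 96/49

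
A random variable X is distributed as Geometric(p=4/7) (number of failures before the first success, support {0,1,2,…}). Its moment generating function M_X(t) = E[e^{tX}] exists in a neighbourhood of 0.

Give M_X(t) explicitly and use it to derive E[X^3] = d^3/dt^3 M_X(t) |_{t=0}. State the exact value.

M_X(t) = 4/(7*(1 - 3*e^(t)/7))
D^3[M](t) = (108*e^(3*t) + 1008*e^(2*t) + 588*e^(t))/(81*e^(4*t) - 756*e^(3*t) + 2646*e^(2*t) - 4116*e^(t) + 2401)

E[X^3] = D^3[M](0) = 213/32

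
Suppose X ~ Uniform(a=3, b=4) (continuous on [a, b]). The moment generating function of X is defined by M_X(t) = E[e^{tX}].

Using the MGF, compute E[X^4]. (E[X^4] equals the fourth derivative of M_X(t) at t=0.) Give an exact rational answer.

E[X^4] = D^4[M](0) = 781/5

M_X(t) = (e^(4*t) - e^(3*t))/t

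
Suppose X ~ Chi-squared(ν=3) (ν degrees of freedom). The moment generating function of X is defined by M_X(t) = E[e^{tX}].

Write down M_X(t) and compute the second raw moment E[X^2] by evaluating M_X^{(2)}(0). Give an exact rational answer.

E[X^2] = M^(2)(0) = 15

M_X(t) = (1 - 2*t)^(-3/2)
M^(2)(t) = -15/(8*t^3*√(1 - 2*t) - 12*t^2*√(1 - 2*t) + 6*t*√(1 - 2*t) - √(1 - 2*t))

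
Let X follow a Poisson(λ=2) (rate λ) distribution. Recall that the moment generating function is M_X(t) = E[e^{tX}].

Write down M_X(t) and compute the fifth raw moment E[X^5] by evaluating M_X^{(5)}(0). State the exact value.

E[X^5] = D^5[M](0) = 454

M_X(t) = e^(2*e^(t) - 2)
D^5[M](t) = (32*e^(5*t)*e^(2*e^(t)) + 160*e^(4*t)*e^(2*e^(t)) + 200*e^(3*t)*e^(2*e^(t)) + 60*e^(2*t)*e^(2*e^(t)) + 2*e^(t)*e^(2*e^(t)))*e^(-2)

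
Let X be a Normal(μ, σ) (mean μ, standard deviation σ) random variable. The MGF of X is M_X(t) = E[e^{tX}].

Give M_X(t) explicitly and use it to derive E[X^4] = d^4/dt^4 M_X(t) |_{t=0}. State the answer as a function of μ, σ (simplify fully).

M_X(t) = e^(μ*t + σ^2*t^2/2)

E[X^4] = M^(4)(0) = μ^4 + 6*μ^2*σ^2 + 3*σ^4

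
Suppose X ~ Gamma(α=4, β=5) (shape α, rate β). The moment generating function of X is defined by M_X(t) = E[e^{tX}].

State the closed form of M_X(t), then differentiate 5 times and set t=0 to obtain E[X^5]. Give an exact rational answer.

E[X^5] = M′′′′′(0) = 1344/625

M_X(t) = 625/(5 - t)^4
M′(t) = -2500/(t^5 - 25*t^4 + 250*t^3 - 1250*t^2 + 3125*t - 3125)
M′′(t) = 12500/(t^6 - 30*t^5 + 375*t^4 - 2500*t^3 + 9375*t^2 - 18750*t + 15625)
M′′′(t) = -75000/(t^7 - 35*t^6 + 525*t^5 - 4375*t^4 + 21875*t^3 - 65625*t^2 + 109375*t - 78125)
M′′′′(t) = 525000/(t^8 - 40*t^7 + 700*t^6 - 7000*t^5 + 43750*t^4 - 175000*t^3 + 437500*t^2 - 625000*t + 390625)
M′′′′′(t) = -4200000/(t^9 - 45*t^8 + 900*t^7 - 10500*t^6 + 78750*t^5 - 393750*t^4 + 1312500*t^3 - 2812500*t^2 + 3515625*t - 1953125)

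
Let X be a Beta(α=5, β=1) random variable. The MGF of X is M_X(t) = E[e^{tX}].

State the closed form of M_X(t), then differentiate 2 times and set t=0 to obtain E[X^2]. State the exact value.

E[X^2] = d^2M/dt^2 |_{t=0} = 5/7

M_X(t) = ₁F₁(5; 6; t)
dM/dt = 5*₁F₁(6; 7; t)/6
d^2M/dt^2 = 5*₁F₁(7; 8; t)/7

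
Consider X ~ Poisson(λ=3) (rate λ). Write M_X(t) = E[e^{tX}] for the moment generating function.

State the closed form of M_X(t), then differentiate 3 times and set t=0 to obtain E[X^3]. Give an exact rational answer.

M_X(t) = e^(3*e^(t) - 3)
dM/dt = 3*e^(-3)*e^(t)*e^(3*e^(t))
d^2M/dt^2 = (9*e^(2*t)*e^(3*e^(t)) + 3*e^(t)*e^(3*e^(t)))*e^(-3)
d^3M/dt^3 = (27*e^(3*t)*e^(3*e^(t)) + 27*e^(2*t)*e^(3*e^(t)) + 3*e^(t)*e^(3*e^(t)))*e^(-3)

E[X^3] = d^3M/dt^3 |_{t=0} = 57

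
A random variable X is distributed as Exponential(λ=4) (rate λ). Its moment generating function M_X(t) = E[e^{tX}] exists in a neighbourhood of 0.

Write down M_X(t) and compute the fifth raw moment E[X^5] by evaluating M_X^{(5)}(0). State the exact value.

M_X(t) = 4/(4 - t)
D^5[M](t) = 480/(t^6 - 24*t^5 + 240*t^4 - 1280*t^3 + 3840*t^2 - 6144*t + 4096)

E[X^5] = D^5[M](0) = 15/128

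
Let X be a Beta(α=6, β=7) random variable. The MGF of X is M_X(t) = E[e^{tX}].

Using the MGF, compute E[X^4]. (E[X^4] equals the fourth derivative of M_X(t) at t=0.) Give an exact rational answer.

E[X^4] = D^4[M](0) = 9/130

M_X(t) = ₁F₁(6; 13; t)
D^4[M](t) = 9*₁F₁(10; 17; t)/130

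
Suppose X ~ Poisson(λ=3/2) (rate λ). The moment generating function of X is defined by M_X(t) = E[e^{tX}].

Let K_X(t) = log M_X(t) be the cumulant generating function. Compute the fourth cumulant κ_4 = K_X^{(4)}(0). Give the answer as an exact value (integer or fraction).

M_X(t) = e^(3*e^(t)/2 - 3/2)
K_X(t) = log M_X(t) = 3*e^(t)/2 - 3/2
K′(t) = 3*e^(t)/2
K′′(t) = 3*e^(t)/2
K′′′(t) = 3*e^(t)/2
K′′′′(t) = 3*e^(t)/2

κ_4 = K′′′′(0) = 3/2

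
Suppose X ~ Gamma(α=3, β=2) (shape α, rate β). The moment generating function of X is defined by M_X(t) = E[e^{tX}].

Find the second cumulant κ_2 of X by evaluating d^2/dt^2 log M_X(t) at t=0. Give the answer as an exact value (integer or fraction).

κ_2 = K′′(0) = 3/4

M_X(t) = 8/(2 - t)^3
K_X(t) = log M_X(t) = -3*log(2 - t) + 3*log(2)
K′(t) = -3/(t - 2)
K′′(t) = 3/(t^2 - 4*t + 4)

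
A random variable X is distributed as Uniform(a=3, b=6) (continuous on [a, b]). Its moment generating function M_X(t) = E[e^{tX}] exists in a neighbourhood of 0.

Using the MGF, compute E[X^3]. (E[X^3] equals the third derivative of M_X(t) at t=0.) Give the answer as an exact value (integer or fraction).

M_X(t) = (e^(6*t) - e^(3*t))/(3*t)
dM/dt = (6*t*e^(6*t) - 3*t*e^(3*t) - e^(6*t) + e^(3*t))/(3*t^2)
d^2M/dt^2 = (36*t^2*e^(6*t) - 9*t^2*e^(3*t) - 12*t*e^(6*t) + 6*t*e^(3*t) + 2*e^(6*t) - 2*e^(3*t))/(3*t^3)
d^3M/dt^3 = (72*t^3*e^(6*t) - 9*t^3*e^(3*t) - 36*t^2*e^(6*t) + 9*t^2*e^(3*t) + 12*t*e^(6*t) - 6*t*e^(3*t) - 2*e^(6*t) + 2*e^(3*t))/t^4

E[X^3] = d^3M/dt^3 |_{t=0} = 405/4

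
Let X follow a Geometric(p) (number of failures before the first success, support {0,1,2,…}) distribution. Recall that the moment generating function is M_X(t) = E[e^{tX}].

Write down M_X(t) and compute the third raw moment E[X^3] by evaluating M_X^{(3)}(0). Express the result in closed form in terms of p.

M_X(t) = p/(-(1 - p)*e^(t) + 1)
M′(t) = (-p^2*e^(t) + p*e^(t))/(p^2*e^(2*t) - 2*p*e^(2*t) + 2*p*e^(t) + e^(2*t) - 2*e^(t) + 1)

E[X^3] = M′′′(0) = -1 + 7/p - 12/p^2 + 6/p^3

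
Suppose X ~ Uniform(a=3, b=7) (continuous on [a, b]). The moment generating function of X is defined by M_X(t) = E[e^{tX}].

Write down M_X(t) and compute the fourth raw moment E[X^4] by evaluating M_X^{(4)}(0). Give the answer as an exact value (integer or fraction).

M_X(t) = (e^(7*t) - e^(3*t))/(4*t)
M′(t) = (7*t*e^(7*t) - 3*t*e^(3*t) - e^(7*t) + e^(3*t))/(4*t^2)
M′′(t) = (49*t^2*e^(7*t) - 9*t^2*e^(3*t) - 14*t*e^(7*t) + 6*t*e^(3*t) + 2*e^(7*t) - 2*e^(3*t))/(4*t^3)
M′′′(t) = (343*t^3*e^(7*t) - 27*t^3*e^(3*t) - 147*t^2*e^(7*t) + 27*t^2*e^(3*t) + 42*t*e^(7*t) - 18*t*e^(3*t) - 6*e^(7*t) + 6*e^(3*t))/(4*t^4)

E[X^4] = M′′′′(0) = 4141/5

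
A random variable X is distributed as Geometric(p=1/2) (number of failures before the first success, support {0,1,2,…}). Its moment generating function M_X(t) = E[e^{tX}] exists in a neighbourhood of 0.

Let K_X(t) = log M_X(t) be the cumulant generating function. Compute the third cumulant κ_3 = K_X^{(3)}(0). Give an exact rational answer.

M_X(t) = 1/(2*(1 - e^(t)/2))
K_X(t) = log M_X(t) = -log(1 - e^(t)/2) - log(2)
K′(t) = -e^(t)/(e^(t) - 2)
K′′(t) = 2*e^(t)/(e^(2*t) - 4*e^(t) + 4)
K′′′(t) = (-2*e^(2*t) - 4*e^(t))/(e^(3*t) - 6*e^(2*t) + 12*e^(t) - 8)

κ_3 = K′′′(0) = 6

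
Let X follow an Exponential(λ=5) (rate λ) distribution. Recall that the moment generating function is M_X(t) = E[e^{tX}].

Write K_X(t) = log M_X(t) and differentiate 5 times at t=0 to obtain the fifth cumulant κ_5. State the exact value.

κ_5 = D^5[K](0) = 24/3125

M_X(t) = 5/(5 - t)
K_X(t) = log M_X(t) = -log(5 - t) + log(5)
D^5[K](t) = -24/(t^5 - 25*t^4 + 250*t^3 - 1250*t^2 + 3125*t - 3125)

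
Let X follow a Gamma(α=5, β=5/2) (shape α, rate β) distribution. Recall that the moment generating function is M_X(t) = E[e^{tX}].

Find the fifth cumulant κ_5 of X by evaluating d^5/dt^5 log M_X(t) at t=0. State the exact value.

M_X(t) = 3125/(32*(5/2 - t)^5)
K_X(t) = log M_X(t) = -5*log(5/2 - t) - 5*log(2) + 5*log(5)
D^5[K](t) = -3840/(32*t^5 - 400*t^4 + 2000*t^3 - 5000*t^2 + 6250*t - 3125)

κ_5 = D^5[K](0) = 768/625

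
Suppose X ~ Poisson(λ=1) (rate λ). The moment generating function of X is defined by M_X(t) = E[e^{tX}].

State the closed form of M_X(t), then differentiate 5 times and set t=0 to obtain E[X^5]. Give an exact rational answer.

M_X(t) = e^(e^(t) - 1)
dM/dt = e^(-1)*e^(t)*e^(e^(t))
d^2M/dt^2 = (e^(2*t)*e^(e^(t)) + e^(t)*e^(e^(t)))*e^(-1)
d^3M/dt^3 = (e^(3*t)*e^(e^(t)) + 3*e^(2*t)*e^(e^(t)) + e^(t)*e^(e^(t)))*e^(-1)
d^4M/dt^4 = (e^(4*t)*e^(e^(t)) + 6*e^(3*t)*e^(e^(t)) + 7*e^(2*t)*e^(e^(t)) + e^(t)*e^(e^(t)))*e^(-1)
d^5M/dt^5 = (e^(5*t)*e^(e^(t)) + 10*e^(4*t)*e^(e^(t)) + 25*e^(3*t)*e^(e^(t)) + 15*e^(2*t)*e^(e^(t)) + e^(t)*e^(e^(t)))*e^(-1)

E[X^5] = d^5M/dt^5 |_{t=0} = 52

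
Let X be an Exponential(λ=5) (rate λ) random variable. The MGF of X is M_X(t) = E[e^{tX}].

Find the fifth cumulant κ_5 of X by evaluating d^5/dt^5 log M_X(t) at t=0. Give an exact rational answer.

κ_5 = K′′′′′(0) = 24/3125

M_X(t) = 5/(5 - t)
K_X(t) = log M_X(t) = -log(5 - t) + log(5)
K′(t) = -1/(t - 5)
K′′(t) = 1/(t^2 - 10*t + 25)
K′′′(t) = -2/(t^3 - 15*t^2 + 75*t - 125)
K′′′′(t) = 6/(t^4 - 20*t^3 + 150*t^2 - 500*t + 625)
K′′′′′(t) = -24/(t^5 - 25*t^4 + 250*t^3 - 1250*t^2 + 3125*t - 3125)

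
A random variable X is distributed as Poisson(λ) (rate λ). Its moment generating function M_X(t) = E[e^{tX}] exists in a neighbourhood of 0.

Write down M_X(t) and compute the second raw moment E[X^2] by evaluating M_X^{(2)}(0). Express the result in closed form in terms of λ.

M_X(t) = e^(λ*(e^(t) - 1))
M^(2)(t) = (λ^2*e^(2*t)*e^(λ*e^(t)) + λ*e^(t)*e^(λ*e^(t)))*e^(-λ)

E[X^2] = M^(2)(0) = λ*(λ + 1)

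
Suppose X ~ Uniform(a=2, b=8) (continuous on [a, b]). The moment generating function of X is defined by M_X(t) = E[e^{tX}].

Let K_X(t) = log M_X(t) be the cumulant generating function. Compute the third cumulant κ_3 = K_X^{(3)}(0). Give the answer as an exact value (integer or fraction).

M_X(t) = (e^(8*t) - e^(2*t))/(6*t)
K_X(t) = log M_X(t) = -log(t) + log(e^(8*t) - e^(2*t)) - log(6)
dK/dt = (8*t*e^(6*t) - 2*t - e^(6*t) + 1)/(t*e^(6*t) - t)
d^2K/dt^2 = (-36*t^2*e^(6*t) + e^(12*t) - 2*e^(6*t) + 1)/(t^2*e^(12*t) - 2*t^2*e^(6*t) + t^2)
d^3K/dt^3 = (216*t^3*e^(12*t) + 216*t^3*e^(6*t) - 2*e^(18*t) + 6*e^(12*t) - 6*e^(6*t) + 2)/(t^3*e^(18*t) - 3*t^3*e^(12*t) + 3*t^3*e^(6*t) - t^3)

κ_3 = d^3K/dt^3 |_{t=0} = 0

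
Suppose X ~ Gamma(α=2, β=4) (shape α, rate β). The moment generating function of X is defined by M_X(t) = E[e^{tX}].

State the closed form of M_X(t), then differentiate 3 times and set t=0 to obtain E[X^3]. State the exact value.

M_X(t) = 16/(4 - t)^2
M′(t) = -32/(t^3 - 12*t^2 + 48*t - 64)
M′′(t) = 96/(t^4 - 16*t^3 + 96*t^2 - 256*t + 256)
M′′′(t) = -384/(t^5 - 20*t^4 + 160*t^3 - 640*t^2 + 1280*t - 1024)

E[X^3] = M′′′(0) = 3/8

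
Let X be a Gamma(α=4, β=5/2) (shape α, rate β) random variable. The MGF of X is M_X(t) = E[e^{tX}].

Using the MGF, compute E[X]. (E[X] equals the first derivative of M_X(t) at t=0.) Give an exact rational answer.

E[X] = D[M](0) = 8/5

M_X(t) = 625/(16*(5/2 - t)^4)
D[M](t) = -5000/(32*t^5 - 400*t^4 + 2000*t^3 - 5000*t^2 + 6250*t - 3125)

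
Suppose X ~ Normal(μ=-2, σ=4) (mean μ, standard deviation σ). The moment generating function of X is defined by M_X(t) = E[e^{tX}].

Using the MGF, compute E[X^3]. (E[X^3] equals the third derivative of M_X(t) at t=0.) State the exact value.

E[X^3] = D^3[M](0) = -104

M_X(t) = e^(8*t^2 - 2*t)
D^3[M](t) = (4096*t^3*e^(8*t^2) - 1536*t^2*e^(8*t^2) + 960*t*e^(8*t^2) - 104*e^(8*t^2))*e^(-2*t)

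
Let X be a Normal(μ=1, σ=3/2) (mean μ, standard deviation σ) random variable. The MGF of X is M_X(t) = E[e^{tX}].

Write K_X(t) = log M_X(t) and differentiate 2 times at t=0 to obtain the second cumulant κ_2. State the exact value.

M_X(t) = e^(9*t^2/8 + t)
K_X(t) = log M_X(t) = 9*t^2/8 + t
dK/dt = 9*t/4 + 1
d^2K/dt^2 = 9/4

κ_2 = d^2K/dt^2 |_{t=0} = 9/4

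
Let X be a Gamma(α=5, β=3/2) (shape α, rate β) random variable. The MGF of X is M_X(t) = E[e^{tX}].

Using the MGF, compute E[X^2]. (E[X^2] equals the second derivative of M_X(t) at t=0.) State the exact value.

M_X(t) = 243/(32*(3/2 - t)^5)
dM/dt = 2430/(64*t^6 - 576*t^5 + 2160*t^4 - 4320*t^3 + 4860*t^2 - 2916*t + 729)
d^2M/dt^2 = -29160/(128*t^7 - 1344*t^6 + 6048*t^5 - 15120*t^4 + 22680*t^3 - 20412*t^2 + 10206*t - 2187)

E[X^2] = d^2M/dt^2 |_{t=0} = 40/3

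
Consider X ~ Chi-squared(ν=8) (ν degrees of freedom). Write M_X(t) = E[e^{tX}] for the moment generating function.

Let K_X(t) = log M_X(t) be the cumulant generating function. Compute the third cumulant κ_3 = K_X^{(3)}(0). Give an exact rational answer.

M_X(t) = (1 - 2*t)^(-4)
K_X(t) = log M_X(t) = -4*log(1 - 2*t)
D^3[K](t) = -64/(8*t^3 - 12*t^2 + 6*t - 1)

κ_3 = D^3[K](0) = 64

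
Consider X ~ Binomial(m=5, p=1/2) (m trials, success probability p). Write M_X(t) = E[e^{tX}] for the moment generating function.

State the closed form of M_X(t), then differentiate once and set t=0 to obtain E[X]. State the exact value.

M_X(t) = (e^(t)/2 + 1/2)^5
M^(1)(t) = 5*e^(5*t)/32 + 5*e^(4*t)/8 + 15*e^(3*t)/16 + 5*e^(2*t)/8 + 5*e^(t)/32

E[X] = M^(1)(0) = 5/2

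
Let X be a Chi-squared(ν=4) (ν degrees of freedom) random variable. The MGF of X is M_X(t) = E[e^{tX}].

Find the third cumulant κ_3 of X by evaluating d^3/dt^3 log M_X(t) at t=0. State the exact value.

M_X(t) = (1 - 2*t)^(-2)
K_X(t) = log M_X(t) = -2*log(1 - 2*t)
K′(t) = -4/(2*t - 1)
K′′(t) = 8/(4*t^2 - 4*t + 1)
K′′′(t) = -32/(8*t^3 - 12*t^2 + 6*t - 1)

κ_3 = K′′′(0) = 32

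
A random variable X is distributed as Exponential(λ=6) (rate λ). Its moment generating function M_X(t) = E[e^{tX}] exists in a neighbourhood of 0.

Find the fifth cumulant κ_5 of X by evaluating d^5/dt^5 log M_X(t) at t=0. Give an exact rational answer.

κ_5 = D^5[K](0) = 1/324

M_X(t) = 6/(6 - t)
K_X(t) = log M_X(t) = -log(6 - t) + log(6)
D^5[K](t) = -24/(t^5 - 30*t^4 + 360*t^3 - 2160*t^2 + 6480*t - 7776)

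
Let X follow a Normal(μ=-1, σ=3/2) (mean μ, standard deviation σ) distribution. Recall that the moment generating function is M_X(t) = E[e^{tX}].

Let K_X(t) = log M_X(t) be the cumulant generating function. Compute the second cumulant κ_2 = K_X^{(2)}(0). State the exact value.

κ_2 = D^2[K](0) = 9/4

M_X(t) = e^(9*t^2/8 - t)
K_X(t) = log M_X(t) = 9*t^2/8 - t
D^2[K](t) = 9/4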